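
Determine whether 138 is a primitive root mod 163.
138^{54} ≡ 1 (mod 163) and 54 < 162, so ord_163(138) = 54 ≠ 162 and 138 is not a primitive root.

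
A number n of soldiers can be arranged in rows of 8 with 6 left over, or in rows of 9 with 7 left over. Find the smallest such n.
M = 8 × 9 = 72. M₁ = 9, y₁ ≡ 1 mod 8. M₂ = 8, y₂ ≡ 8 mod 9. n = 6×9×1 + 7×8×8 ≡ 70 mod 72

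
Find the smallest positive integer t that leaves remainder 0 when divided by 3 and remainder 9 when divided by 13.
M = 3 × 13 = 39. M₁ = 13, y₁ ≡ 1 mod 3. M₂ = 3, y₂ ≡ 9 mod 13. t = 0×13×1 + 9×3×9 ≡ 9 mod 39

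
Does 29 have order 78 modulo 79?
ord_79(29) divides 78. For each prime q|78: 29^{39}≡78, 29^{26}≡55, 29^{6}≡10, none ≡ 1. So 29 has order 78 and is a primitive root mod 79.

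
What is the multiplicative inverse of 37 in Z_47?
Since 47 is prime, by Fermat 37^(-1) ≡ 37^{45} ≡ 14 (mod 47). Verify: 37 × 14 = 518 ≡ 1 (mod 47)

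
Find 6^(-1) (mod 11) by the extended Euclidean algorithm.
Extended GCD: 6(2) + 11(-1) = 1. So 6^(-1) ≡ 2 (mod 11). Verify: 6 × 2 = 12 ≡ 1 (mod 11)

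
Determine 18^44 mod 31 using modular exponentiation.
Using Fermat: 18^{30} ≡ 1 mod 31. 44 ≡ 14 mod 30. So 18^{44} ≡ 18^{14} ≡ 19 mod 31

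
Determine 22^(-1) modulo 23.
Since 23 is prime, by Fermat 22^(-1) ≡ 22^{21} ≡ 22 (mod 23). Verify: 22 × 22 = 484 ≡ 1 (mod 23)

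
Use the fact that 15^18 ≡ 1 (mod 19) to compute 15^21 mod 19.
By Fermat: 15^{18} ≡ 1 (mod 19). So 15^{21} = 15^{18} · 15^{3} ≡ 15^{3} ≡ 12 (mod 19)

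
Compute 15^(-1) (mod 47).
Since 47 is prime, by Fermat 15^(-1) ≡ 15^{45} ≡ 22 (mod 47). Verify: 15 × 22 = 330 ≡ 1 (mod 47)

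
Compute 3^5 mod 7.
By repeated squaring (mod 7): 3^{1}≡3, 3^{2}≡2, 3^{4}≡4. Then 3^{5} = 3^{4+1} ≡ 4 × 3 ≡ 5 (mod 7)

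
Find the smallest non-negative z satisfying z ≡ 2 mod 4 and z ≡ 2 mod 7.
M = 4 × 7 = 28. M₁ = 7, y₁ ≡ 3 mod 4. M₂ = 4, y₂ ≡ 2 mod 7. z = 2×7×3 + 2×4×2 ≡ 2 mod 28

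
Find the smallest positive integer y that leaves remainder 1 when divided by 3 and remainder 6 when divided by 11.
M = 3 × 11 = 33. M₁ = 11, y₁ ≡ 2 (mod 3). M₂ = 3, y₂ ≡ 4 (mod 11). y = 1×11×2 + 6×3×4 ≡ 28 (mod 33)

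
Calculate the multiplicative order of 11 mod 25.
Powers of 11 mod 25: 11^1≡11, 11^2≡21, 11^3≡6, 11^4≡16, 11^5≡1. ord_25(11) = 5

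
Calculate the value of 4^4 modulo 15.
4^{4} = 256 ≡ 1 mod 15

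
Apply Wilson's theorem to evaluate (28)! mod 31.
(30)! = (28)! × (29) × (30) ≡ -1 mod 31. So (28)! ≡ -1 × [(30)(29)]^(-1) ≡ 15 mod 31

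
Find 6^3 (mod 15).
6^{3} = 216 ≡ 6 (mod 15)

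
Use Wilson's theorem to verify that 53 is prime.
(52)! mod 53 = 52. Since this equals -1 (mod 53), Wilson confirms 53 is prime.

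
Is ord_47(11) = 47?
Powers of 11 mod 47: 11^1≡11, 11^2≡27, 11^3≡15, 11^4≡24, 11^5≡29, 11^6≡37, 11^7≡31, 11^8≡12, 11^9≡38, 11^10≡42, 11^11≡39, 11^12≡6, 11^13≡19, 11^14≡21, 11^15≡43, 11^16≡3, 11^17≡33, 11^18≡34, 11^19≡45, 11^20≡25, 11^21≡40, 11^22≡17, 11^23≡46, 11^24≡36, 11^25≡20, 11^26≡32, 11^27≡23, 11^28≡18, 11^29≡10, 11^30≡16, 11^31≡35, 11^32≡9, 11^33≡5, 11^34≡8, 11^35≡41, 11^36≡28, 11^37≡26, 11^38≡4, 11^39≡44, 11^40≡14, 11^41≡13, 11^42≡2, 11^43≡22, 11^44≡7, 11^45≡30, 11^46≡1. Already 11^46≡1, so the order is 46 < 47. No, the actual order is 46.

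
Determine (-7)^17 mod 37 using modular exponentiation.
By repeated squaring (mod 37): (-7)^{1}≡30, (-7)^{2}≡12, (-7)^{4}≡33, (-7)^{8}≡16, (-7)^{16}≡34. Then (-7)^{17} = (-7)^{16+1} ≡ 34 × 30 ≡ 21 (mod 37)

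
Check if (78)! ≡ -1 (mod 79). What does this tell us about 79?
(78)! mod 79 = 78. Since this equals -1 (mod 79), Wilson confirms 79 is prime.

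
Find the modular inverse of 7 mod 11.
Since 11 is prime, by Fermat 7^(-1) ≡ 7^{9} ≡ 8 (mod 11). Verify: 7 × 8 = 56 ≡ 1 (mod 11)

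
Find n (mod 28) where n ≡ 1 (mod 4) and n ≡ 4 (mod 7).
M = 4 × 7 = 28. M₁ = 7, y₁ ≡ 3 (mod 4). M₂ = 4, y₂ ≡ 2 (mod 7). n = 1×7×3 + 4×4×2 ≡ 25 (mod 28)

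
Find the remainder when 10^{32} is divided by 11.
By Fermat: 10^{10} ≡ 1 (mod 11). 32 = 3×10 + 2. So 10^{32} ≡ 10^{2} ≡ 1 (mod 11)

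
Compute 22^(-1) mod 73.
Since 73 is prime, by Fermat 22^(-1) ≡ 22^{71} ≡ 10 mod 73. Verify: 22 × 10 = 220 ≡ 1 mod 73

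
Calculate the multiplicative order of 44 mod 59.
Powers of 44 mod 59: 44^1≡44, 44^2≡48, 44^3≡47, 44^4≡3, 44^5≡14, 44^6≡26, 44^7≡23, 44^8≡9, 44^9≡42, 44^10≡19, 44^11≡10, 44^12≡27, 44^13≡8, 44^14≡57, 44^15≡30, 44^16≡22, 44^17≡24, 44^18≡53, 44^19≡31, 44^20≡7, 44^21≡13, 44^22≡41, 44^23≡34, 44^24≡21, 44^25≡39, 44^26≡5, 44^27≡43, 44^28≡4, 44^29≡58, 44^30≡15, 44^31≡11, 44^32≡12, 44^33≡56, 44^34≡45, 44^35≡33, 44^36≡36, 44^37≡50, 44^38≡17, 44^39≡40, 44^40≡49, 44^41≡32, 44^42≡51, 44^43≡2, 44^44≡29, 44^45≡37, 44^46≡35, 44^47≡6, 44^48≡28, 44^49≡52, 44^50≡46, 44^51≡18, 44^52≡25, 44^53≡38, 44^54≡20, 44^55≡54, 44^56≡16, 44^57≡55, 44^58≡1. Order = 58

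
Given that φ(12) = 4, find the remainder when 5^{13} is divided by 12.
By Euler: 5^{4} ≡ 1 mod 12 since gcd(5, 12) = 1. 13 = 3×4 + 1. So 5^{13} ≡ 5^{1} ≡ 5 mod 12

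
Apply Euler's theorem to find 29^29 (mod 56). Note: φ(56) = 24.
By Euler: 29^{24} ≡ 1 (mod 56) since gcd(29, 56) = 1. 29 = 1×24 + 5. So 29^{29} ≡ 29^{5} ≡ 29 (mod 56)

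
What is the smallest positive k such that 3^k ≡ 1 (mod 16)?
Powers of 3 mod 16: 3^1≡3, 3^2≡9, 3^3≡11, 3^4≡1. So the order of 3 is 4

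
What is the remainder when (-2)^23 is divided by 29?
By repeated squaring (mod 29): (-2)^{1}≡27, (-2)^{2}≡4, (-2)^{4}≡16, (-2)^{8}≡24, (-2)^{16}≡25. Then (-2)^{23} = (-2)^{16+4+2+1} ≡ 25 × 16 × 4 × 27 ≡ 19 (mod 29)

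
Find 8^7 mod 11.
By repeated squaring mod 11: 8^{1}≡8, 8^{2}≡9, 8^{4}≡4. Then 8^{7} = 8^{4+2+1} ≡ 4 × 9 × 8 ≡ 2 mod 11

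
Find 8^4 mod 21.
8^{4} = 4096 ≡ 1 mod 21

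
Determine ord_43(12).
Powers of 12 mod 43: 12^1≡12, 12^2≡15, 12^3≡8, 12^4≡10, 12^5≡34, 12^6≡21, 12^7≡37, 12^8≡14, 12^9≡39, 12^10≡38, 12^11≡26, 12^12≡11, 12^13≡3, 12^14≡36, 12^15≡2, 12^16≡24, 12^17≡30, 12^18≡16, 12^19≡20, 12^20≡25, 12^21≡42, 12^22≡31, 12^23≡28, 12^24≡35, 12^25≡33, 12^26≡9, 12^27≡22, 12^28≡6, 12^29≡29, 12^30≡4, 12^31≡5, 12^32≡17, 12^33≡32, 12^34≡40, 12^35≡7, 12^36≡41, 12^37≡19, 12^38≡13, 12^39≡27, 12^40≡23, 12^41≡18, 12^42≡1. So the order of 12 is 42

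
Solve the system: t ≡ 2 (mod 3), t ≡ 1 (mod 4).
M = 3 × 4 = 12. M₁ = 4, y₁ ≡ 1 (mod 3). M₂ = 3, y₂ ≡ 3 (mod 4). t = 2×4×1 + 1×3×3 ≡ 5 (mod 12)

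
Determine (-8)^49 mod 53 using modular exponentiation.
By repeated squaring (mod 53): (-8)^{1}≡45, (-8)^{2}≡11, (-8)^{4}≡15, (-8)^{8}≡13, (-8)^{16}≡10, (-8)^{32}≡47. Then (-8)^{49} = (-8)^{32+16+1} ≡ 47 × 10 × 45 ≡ 3 (mod 53)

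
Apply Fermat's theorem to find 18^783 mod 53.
By Fermat: 18^{52} ≡ 1 mod 53. 783 ≡ 3 mod 52. So 18^{783} ≡ 18^{3} ≡ 2 mod 53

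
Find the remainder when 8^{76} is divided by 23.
By Fermat: 8^{22} ≡ 1 mod 23. 76 = 3×22 + 10. So 8^{76} ≡ 8^{10} ≡ 3 mod 23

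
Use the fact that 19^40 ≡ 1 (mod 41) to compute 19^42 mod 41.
By Fermat: 19^{40} ≡ 1 (mod 41). So 19^{42} = 19^{40} · 19^{2} ≡ 19^{2} ≡ 33 (mod 41)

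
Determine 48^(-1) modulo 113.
Since 113 is prime, by Fermat 48^(-1) ≡ 48^{111} ≡ 73 mod 113. Verify: 48 × 73 = 3504 ≡ 1 mod 113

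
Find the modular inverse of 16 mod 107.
Since 107 is prime, by Fermat 16^(-1) ≡ 16^{105} ≡ 87 (mod 107). Verify: 16 × 87 = 1392 ≡ 1 (mod 107)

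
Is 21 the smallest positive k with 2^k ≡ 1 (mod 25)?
Powers of 2 mod 25: 2^1≡2, 2^2≡4, 2^3≡8, 2^4≡16, 2^5≡7, 2^6≡14, 2^7≡3, 2^8≡6, 2^9≡12, 2^10≡24, 2^11≡23, 2^12≡21, 2^13≡17, 2^14≡9, 2^15≡18, 2^16≡11, 2^17≡22, 2^18≡19, 2^19≡13, 2^20≡1. Already 2^20≡1, so the order is 20 < 21. No, the actual order is 20.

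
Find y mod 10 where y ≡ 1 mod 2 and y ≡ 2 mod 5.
M = 2 × 5 = 10. M₁ = 5, y₁ ≡ 1 mod 2. M₂ = 2, y₂ ≡ 3 mod 5. y = 1×5×1 + 2×2×3 ≡ 7 mod 10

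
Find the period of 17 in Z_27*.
Powers of 17 mod 27: 17^1≡17, 17^2≡19, 17^3≡26, 17^4≡10, 17^5≡8, 17^6≡1. Order = 6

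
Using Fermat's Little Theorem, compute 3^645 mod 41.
By Fermat: 3^{40} ≡ 1 mod 41. 645 ≡ 5 mod 40. So 3^{645} ≡ 3^{5} ≡ 38 mod 41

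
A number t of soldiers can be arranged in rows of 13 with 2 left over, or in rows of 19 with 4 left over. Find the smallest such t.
M = 13 × 19 = 247. M₁ = 19, y₁ ≡ 11 (mod 13). M₂ = 13, y₂ ≡ 3 (mod 19). t = 2×19×11 + 4×13×3 ≡ 80 (mod 247)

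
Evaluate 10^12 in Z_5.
By repeated squaring mod 5: 10^{1}≡0, 10^{2}≡0, 10^{4}≡0, 10^{8}≡0. Then 10^{12} = 10^{8+4} ≡ 0 × 0 ≡ 0 mod 5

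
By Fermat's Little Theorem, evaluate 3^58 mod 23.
By Fermat: 3^{22} ≡ 1 (mod 23). 58 = 2×22 + 14. So 3^{58} ≡ 3^{14} ≡ 4 (mod 23)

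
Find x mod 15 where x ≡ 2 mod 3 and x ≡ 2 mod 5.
M = 3 × 5 = 15. M₁ = 5, y₁ ≡ 2 mod 3. M₂ = 3, y₂ ≡ 2 mod 5. x = 2×5×2 + 2×3×2 ≡ 2 mod 15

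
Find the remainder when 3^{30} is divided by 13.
By Fermat: 3^{12} ≡ 1 mod 13. 30 = 2×12 + 6. So 3^{30} ≡ 3^{6} ≡ 1 mod 13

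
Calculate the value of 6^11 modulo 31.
By repeated squaring (mod 31): 6^{1}≡6, 6^{2}≡5, 6^{4}≡25, 6^{8}≡5. Then 6^{11} = 6^{8+2+1} ≡ 5 × 5 × 6 ≡ 26 (mod 31)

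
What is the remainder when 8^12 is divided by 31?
By repeated squaring (mod 31): 8^{1}≡8, 8^{2}≡2, 8^{4}≡4, 8^{8}≡16. Then 8^{12} = 8^{8+4} ≡ 16 × 4 ≡ 2 (mod 31)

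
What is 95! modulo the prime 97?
(96)! = (95)! × (96) ≡ -1 (mod 97). So (95)! ≡ -1 × (96)^(-1) ≡ (-1)×(-1) = 1 (mod 97)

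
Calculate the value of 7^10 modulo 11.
Using Fermat: 7^{10} ≡ 1 (mod 11). 10 ≡ 0 (mod 10). So 7^{10} ≡ 7^{0} ≡ 1 (mod 11)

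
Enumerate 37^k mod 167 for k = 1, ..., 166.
37^1, 37^2, ..., 37^{166} mod 167: [37, 33, 52, 87, 46, 32, 15, 54, 161, 112, 136, 22, 146, 58, 142, 77, 10, 36, 163, 19, 35, 126, 153, 150, 39, 107, 118, 24, 53, 124, 79, 84, 102, 100, 26, 127, 23, 16, 91, 27, 164, 56, 68, 11, 73, 29, 71, 122, 5, 18, 165, 93, 101, 63, 160, 75, 103, 137, 59, 12, 110, 62, 123, 42, 51, 50, 13, 147, 95, 8, 129, 97, 82, 28, 34, 89, 120, 98, 119, 61, 86, 9, 166, 130, 134, 115, 80, 121, 135, 152, 113, 6, 55, 31, 145, 21, 109, 25, 90, 157, 131, 4, 148, 132, 41, 14, 17, 128, 60, 49, 143, 114, 43, 88, 83, 65, 67, 141, 40, 144, 151, 76, 140, 3, 111, 99, 156, 94, 138, 96, 45, 162, 149, 2, 74, 66, 104, 7, 92, 64, 30, 108, 155, 57, 105, 44, 125, 116, 117, 154, 20, 72, 159, 38, 70, 85, 139, 133, 78, 47, 69, 48, 106, 81, 158, 1]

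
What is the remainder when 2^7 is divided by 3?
Using Fermat: 2^{2} ≡ 1 (mod 3). 7 ≡ 1 (mod 2). So 2^{7} ≡ 2^{1} ≡ 2 (mod 3)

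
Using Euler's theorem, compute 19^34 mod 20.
By Euler: 19^{8} ≡ 1 mod 20 since gcd(19, 20) = 1. 34 = 4×8 + 2. So 19^{34} ≡ 19^{2} ≡ 1 mod 20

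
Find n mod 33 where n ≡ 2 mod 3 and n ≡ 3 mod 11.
M = 3 × 11 = 33. M₁ = 11, y₁ ≡ 2 mod 3. M₂ = 3, y₂ ≡ 4 mod 11. n = 2×11×2 + 3×3×4 ≡ 14 mod 33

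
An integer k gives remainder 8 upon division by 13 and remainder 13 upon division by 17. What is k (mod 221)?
M = 13 × 17 = 221. M₁ = 17, y₁ ≡ 10 (mod 13). M₂ = 13, y₂ ≡ 4 (mod 17). k = 8×17×10 + 13×13×4 ≡ 47 (mod 221)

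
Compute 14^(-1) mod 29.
Since 29 is prime, by Fermat 14^(-1) ≡ 14^{27} ≡ 27 mod 29. Verify: 14 × 27 = 378 ≡ 1 mod 29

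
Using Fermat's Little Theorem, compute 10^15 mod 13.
By Fermat: 10^{12} ≡ 1 mod 13. So 10^{15} = 10^{12} · 10^{3} ≡ 10^{3} ≡ 12 mod 13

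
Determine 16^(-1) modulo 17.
Since 17 is prime, by Fermat 16^(-1) ≡ 16^{15} ≡ 16 mod 17. Verify: 16 × 16 = 256 ≡ 1 mod 17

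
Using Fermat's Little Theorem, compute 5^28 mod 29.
By Fermat's Little Theorem, 5^{28} ≡ 1 (mod 29) since 29 is prime and gcd(5, 29) = 1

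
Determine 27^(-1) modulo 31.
Since 31 is prime, by Fermat 27^(-1) ≡ 27^{29} ≡ 23 mod 31. Verify: 27 × 23 = 621 ≡ 1 mod 31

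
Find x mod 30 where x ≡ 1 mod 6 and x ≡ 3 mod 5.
M = 6 × 5 = 30. M₁ = 5, y₁ ≡ 5 mod 6. M₂ = 6, y₂ ≡ 1 mod 5. x = 1×5×5 + 3×6×1 ≡ 13 mod 30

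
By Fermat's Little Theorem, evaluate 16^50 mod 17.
By Fermat: 16^{16} ≡ 1 mod 17. 50 = 3×16 + 2. So 16^{50} ≡ 16^{2} ≡ 1 mod 17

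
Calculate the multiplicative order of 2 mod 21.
Powers of 2 mod 21: 2^1≡2, 2^2≡4, 2^3≡8, 2^4≡16, 2^5≡11, 2^6≡1. So the order of 2 is 6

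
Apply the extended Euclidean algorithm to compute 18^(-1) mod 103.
Extended GCD: 18(-40) + 103(7) = 1. So 18^(-1) ≡ -40 ≡ 63 mod 103. Verify: 18 × 63 = 1134 ≡ 1 mod 103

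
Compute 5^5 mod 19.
By repeated squaring mod 19: 5^{1}≡5, 5^{2}≡6, 5^{4}≡17. Then 5^{5} = 5^{4+1} ≡ 17 × 5 ≡ 9 mod 19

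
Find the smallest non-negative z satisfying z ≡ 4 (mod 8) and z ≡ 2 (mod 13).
M = 8 × 13 = 104. M₁ = 13, y₁ ≡ 5 (mod 8). M₂ = 8, y₂ ≡ 5 (mod 13). z = 4×13×5 + 2×8×5 ≡ 28 (mod 104)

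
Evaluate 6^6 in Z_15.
By repeated squaring mod 15: 6^{1}≡6, 6^{2}≡6, 6^{4}≡6. Then 6^{6} = 6^{4+2} ≡ 6 × 6 ≡ 6 mod 15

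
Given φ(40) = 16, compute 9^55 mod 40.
By Euler: 9^{16} ≡ 1 (mod 40) since gcd(9, 40) = 1. 55 = 3×16 + 7. So 9^{55} ≡ 9^{7} ≡ 9 (mod 40)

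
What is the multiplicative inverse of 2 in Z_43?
Since 43 is prime, by Fermat 2^(-1) ≡ 2^{41} ≡ 22 (mod 43). Verify: 2 × 22 = 44 ≡ 1 (mod 43)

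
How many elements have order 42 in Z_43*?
Number of primitive roots mod 43 = φ(p-1) = φ(42) = 12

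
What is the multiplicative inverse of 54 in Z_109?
Since 109 is prime, by Fermat 54^(-1) ≡ 54^{107} ≡ 107 mod 109. Verify: 54 × 107 = 5778 ≡ 1 mod 109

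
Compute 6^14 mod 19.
By repeated squaring (mod 19): 6^{1}≡6, 6^{2}≡17, 6^{4}≡4, 6^{8}≡16. Then 6^{14} = 6^{8+4+2} ≡ 16 × 4 × 17 ≡ 5 (mod 19)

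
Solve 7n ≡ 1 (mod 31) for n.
Since 31 is prime, by Fermat 7^(-1) ≡ 7^{29} ≡ 9 (mod 31). Verify: 7 × 9 = 63 ≡ 1 (mod 31)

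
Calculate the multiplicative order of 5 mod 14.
Powers of 5 mod 14: 5^1≡5, 5^2≡11, 5^3≡13, 5^4≡9, 5^5≡3, 5^6≡1. ord_14(5) = 6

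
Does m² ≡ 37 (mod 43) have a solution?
By Euler's criterion: 37^{21} ≡ 42 (mod 43). Since this equals -1 (≡ 42), 37 is not a QR.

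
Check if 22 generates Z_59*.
22^{29} ≡ 1 mod 59 and 29 < 58, so ord_59(22) = 29 ≠ 58 and 22 is not a primitive root.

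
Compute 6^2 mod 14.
6^{2} = 36 ≡ 8 (mod 14)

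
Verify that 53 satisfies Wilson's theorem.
(52)! mod 53 = 52. Since this equals -1 (mod 53), Wilson confirms 53 is prime.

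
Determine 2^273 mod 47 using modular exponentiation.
Using Fermat: 2^{46} ≡ 1 mod 47. 273 ≡ 43 mod 46. So 2^{273} ≡ 2^{43} ≡ 6 mod 47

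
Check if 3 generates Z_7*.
ord_7(3) divides 6. For each prime q|6: 3^{3}≡6, 3^{2}≡2, none ≡ 1. So 3 has order 6 and is a primitive root mod 7.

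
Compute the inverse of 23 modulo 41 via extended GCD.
Extended GCD: 23(-16) + 41(9) = 1. So 23^(-1) ≡ -16 ≡ 25 mod 41. Verify: 23 × 25 = 575 ≡ 1 mod 41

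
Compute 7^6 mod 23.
By repeated squaring mod 23: 7^{1}≡7, 7^{2}≡3, 7^{4}≡9. Then 7^{6} = 7^{4+2} ≡ 9 × 3 ≡ 4 mod 23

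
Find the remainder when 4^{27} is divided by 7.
By Fermat: 4^{6} ≡ 1 (mod 7). 27 = 4×6 + 3. So 4^{27} ≡ 4^{3} ≡ 1 (mod 7)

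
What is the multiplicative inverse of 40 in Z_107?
Since 107 is prime, by Fermat 40^(-1) ≡ 40^{105} ≡ 99 mod 107. Verify: 40 × 99 = 3960 ≡ 1 mod 107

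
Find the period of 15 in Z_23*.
Powers of 15 mod 23: 15^1≡15, 15^2≡18, 15^3≡17, 15^4≡2, 15^5≡7, 15^6≡13, 15^7≡11, 15^8≡4, 15^9≡14, 15^10≡3, 15^11≡22, 15^12≡8, 15^13≡5, 15^14≡6, 15^15≡21, 15^16≡16, 15^17≡10, 15^18≡12, 15^19≡19, 15^20≡9, 15^21≡20, 15^22≡1. ord_23(15) = 22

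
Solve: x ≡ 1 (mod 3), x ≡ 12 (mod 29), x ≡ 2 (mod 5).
M = 3 × 29 × 5 = 435. M₁ = 145, y₁ ≡ 1 (mod 3). M₂ = 15, y₂ ≡ 2 (mod 29). M₃ = 87, y₃ ≡ 3 (mod 5). x = 1×145×1 + 12×15×2 + 2×87×3 ≡ 157 (mod 435)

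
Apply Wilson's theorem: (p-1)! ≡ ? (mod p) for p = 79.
By Wilson's theorem, (78)! ≡ -1 ≡ 78 mod 79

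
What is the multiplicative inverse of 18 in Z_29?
Since 29 is prime, by Fermat 18^(-1) ≡ 18^{27} ≡ 21 mod 29. Verify: 18 × 21 = 378 ≡ 1 mod 29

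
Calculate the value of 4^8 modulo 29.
By repeated squaring mod 29: 4^{1}≡4, 4^{2}≡16, 4^{4}≡24, 4^{8}≡25. So 4^{8} ≡ 25 mod 29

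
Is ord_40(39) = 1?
Powers of 39 mod 40: 39^1≡39, 39^2≡1. 39^1≡39≢1, so ord ≠ 1. No, the actual order is 2.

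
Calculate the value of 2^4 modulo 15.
2^{4} = 16 ≡ 1 (mod 15)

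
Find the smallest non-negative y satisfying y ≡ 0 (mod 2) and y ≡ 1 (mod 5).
M = 2 × 5 = 10. M₁ = 5, y₁ ≡ 1 (mod 2). M₂ = 2, y₂ ≡ 3 (mod 5). y = 0×5×1 + 1×2×3 ≡ 6 (mod 10)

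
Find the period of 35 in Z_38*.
Powers of 35 mod 38: 35^1≡35, 35^2≡9, 35^3≡11, 35^4≡5, 35^5≡23, 35^6≡7, 35^7≡17, 35^8≡25, 35^9≡1. Order = 9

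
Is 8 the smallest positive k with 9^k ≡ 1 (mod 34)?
Powers of 9 mod 34: 9^1≡9, 9^2≡13, 9^3≡15, 9^4≡33, 9^5≡25, 9^6≡21, 9^7≡19, 9^8≡1. First k with 9^k≡1 is k=8. Yes, ord_34(9) = 8.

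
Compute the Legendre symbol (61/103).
(61/103) = 61^{51} mod 103 = 1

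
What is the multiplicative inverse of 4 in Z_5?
Since 5 is prime, by Fermat 4^(-1) ≡ 4^{3} ≡ 4 mod 5. Verify: 4 × 4 = 16 ≡ 1 mod 5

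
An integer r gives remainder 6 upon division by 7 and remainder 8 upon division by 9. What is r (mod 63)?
M = 7 × 9 = 63. M₁ = 9, y₁ ≡ 4 (mod 7). M₂ = 7, y₂ ≡ 4 (mod 9). r = 6×9×4 + 8×7×4 ≡ 62 (mod 63)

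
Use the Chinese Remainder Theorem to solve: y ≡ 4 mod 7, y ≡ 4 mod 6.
M = 7 × 6 = 42. M₁ = 6, y₁ ≡ 6 mod 7. M₂ = 7, y₂ ≡ 1 mod 6. y = 4×6×6 + 4×7×1 ≡ 4 mod 42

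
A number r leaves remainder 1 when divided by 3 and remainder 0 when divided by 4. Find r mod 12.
M = 3 × 4 = 12. M₁ = 4, y₁ ≡ 1 mod 3. M₂ = 3, y₂ ≡ 3 mod 4. r = 1×4×1 + 0×3×3 ≡ 4 mod 12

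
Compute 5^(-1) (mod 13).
Since 13 is prime, by Fermat 5^(-1) ≡ 5^{11} ≡ 8 (mod 13). Verify: 5 × 8 = 40 ≡ 1 (mod 13)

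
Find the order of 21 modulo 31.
Powers of 21 mod 31: 21^1≡21, 21^2≡7, 21^3≡23, 21^4≡18, 21^5≡6, 21^6≡2, 21^7≡11, 21^8≡14, 21^9≡15, 21^10≡5, 21^11≡12, 21^12≡4, 21^13≡22, 21^14≡28, 21^15≡30, 21^16≡10, 21^17≡24, 21^18≡8, 21^19≡13, 21^20≡25, 21^21≡29, 21^22≡20, 21^23≡17, 21^24≡16, 21^25≡26, 21^26≡19, 21^27≡27, 21^28≡9, 21^29≡3, 21^30≡1. ord_31(21) = 30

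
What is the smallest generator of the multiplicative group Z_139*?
g = 2. Powers: [2, 4, 8, 16, 32, 64, 128, 117, 95, 51, ...] generates all 138 non-zero residues.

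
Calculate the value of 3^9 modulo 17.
By repeated squaring mod 17: 3^{1}≡3, 3^{2}≡9, 3^{4}≡13, 3^{8}≡16. Then 3^{9} = 3^{8+1} ≡ 16 × 3 ≡ 14 mod 17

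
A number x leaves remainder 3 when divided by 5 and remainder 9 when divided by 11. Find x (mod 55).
M = 5 × 11 = 55. M₁ = 11, y₁ ≡ 1 (mod 5). M₂ = 5, y₂ ≡ 9 (mod 11). x = 3×11×1 + 9×5×9 ≡ 53 (mod 55)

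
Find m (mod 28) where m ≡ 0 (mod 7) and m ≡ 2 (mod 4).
M = 7 × 4 = 28. M₁ = 4, y₁ ≡ 2 (mod 7). M₂ = 7, y₂ ≡ 3 (mod 4). m = 0×4×2 + 2×7×3 ≡ 14 (mod 28)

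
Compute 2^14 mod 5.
Using Fermat: 2^{4} ≡ 1 (mod 5). 14 ≡ 2 (mod 4). So 2^{14} ≡ 2^{2} ≡ 4 (mod 5)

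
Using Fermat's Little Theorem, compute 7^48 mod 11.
By Fermat: 7^{10} ≡ 1 (mod 11). 48 = 4×10 + 8. So 7^{48} ≡ 7^{8} ≡ 9 (mod 11)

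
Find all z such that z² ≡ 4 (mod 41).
The square roots of 4 mod 41 are 2 and 39. Verify: 2² = 4 ≡ 4 (mod 41)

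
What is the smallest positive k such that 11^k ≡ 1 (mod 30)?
Powers of 11 mod 30: 11^1≡11, 11^2≡1. Order = 2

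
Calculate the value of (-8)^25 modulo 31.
By repeated squaring (mod 31): (-8)^{1}≡23, (-8)^{2}≡2, (-8)^{4}≡4, (-8)^{8}≡16, (-8)^{16}≡8. Then (-8)^{25} = (-8)^{16+8+1} ≡ 8 × 16 × 23 ≡ 30 (mod 31)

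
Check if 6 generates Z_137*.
ord_137(6) divides 136. For each prime q|136: 6^{68}≡136, 6^{8}≡133, none ≡ 1. So 6 has order 136 and is a primitive root mod 137.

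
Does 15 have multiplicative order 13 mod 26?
Powers of 15 mod 26: 15^1≡15, 15^2≡17, 15^3≡21, 15^4≡3, 15^5≡19, 15^6≡25, 15^7≡11, 15^8≡9, 15^9≡5, 15^10≡23, 15^11≡7, 15^12≡1. Already 15^12≡1, so the order is 12 < 13. No, the actual order is 12.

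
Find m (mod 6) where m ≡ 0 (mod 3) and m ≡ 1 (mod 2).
M = 3 × 2 = 6. M₁ = 2, y₁ ≡ 2 (mod 3). M₂ = 3, y₂ ≡ 1 (mod 2). m = 0×2×2 + 1×3×1 ≡ 3 (mod 6)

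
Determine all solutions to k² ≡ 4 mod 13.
The square roots of 4 mod 13 are 11 and 2. Verify: 11² = 121 ≡ 4 mod 13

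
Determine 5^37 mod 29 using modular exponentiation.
Using Fermat: 5^{28} ≡ 1 mod 29. 37 ≡ 9 mod 28. So 5^{37} ≡ 5^{9} ≡ 4 mod 29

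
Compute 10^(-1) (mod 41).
Since 41 is prime, by Fermat 10^(-1) ≡ 10^{39} ≡ 37 (mod 41). Verify: 10 × 37 = 370 ≡ 1 (mod 41)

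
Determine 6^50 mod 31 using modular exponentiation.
Using Fermat: 6^{30} ≡ 1 mod 31. 50 ≡ 20 mod 30. So 6^{50} ≡ 6^{20} ≡ 5 mod 31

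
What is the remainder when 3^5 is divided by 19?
By repeated squaring (mod 19): 3^{1}≡3, 3^{2}≡9, 3^{4}≡5. Then 3^{5} = 3^{4+1} ≡ 5 × 3 ≡ 15 (mod 19)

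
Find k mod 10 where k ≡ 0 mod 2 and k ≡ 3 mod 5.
M = 2 × 5 = 10. M₁ = 5, y₁ ≡ 1 mod 2. M₂ = 2, y₂ ≡ 3 mod 5. k = 0×5×1 + 3×2×3 ≡ 8 mod 10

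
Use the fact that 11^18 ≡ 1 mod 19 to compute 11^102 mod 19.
By Fermat: 11^{18} ≡ 1 mod 19. 102 = 5×18 + 12. So 11^{102} ≡ 11^{12} ≡ 1 mod 19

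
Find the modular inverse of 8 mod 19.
Since 19 is prime, by Fermat 8^(-1) ≡ 8^{17} ≡ 12 (mod 19). Verify: 8 × 12 = 96 ≡ 1 (mod 19)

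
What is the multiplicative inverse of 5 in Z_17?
Since 17 is prime, by Fermat 5^(-1) ≡ 5^{15} ≡ 7 mod 17. Verify: 5 × 7 = 35 ≡ 1 mod 17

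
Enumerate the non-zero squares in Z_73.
Quadratic residues modulo 73: {1, 2, 3, 4, 6, 8, 9, 12, 16, 18, 19, 23, 24, 25, 27, 32, 35, 36, 37, 38, 41, 46, 48, 49, 50, 54, 55, 57, 61, 64, 65, 67, 69, 70, 71, 72}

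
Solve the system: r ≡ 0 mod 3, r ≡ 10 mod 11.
M = 3 × 11 = 33. M₁ = 11, y₁ ≡ 2 mod 3. M₂ = 3, y₂ ≡ 4 mod 11. r = 0×11×2 + 10×3×4 ≡ 21 mod 33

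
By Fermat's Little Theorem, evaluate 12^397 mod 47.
By Fermat: 12^{46} ≡ 1 mod 47. 397 ≡ 29 mod 46. So 12^{397} ≡ 12^{29} ≡ 27 mod 47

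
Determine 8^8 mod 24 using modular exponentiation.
By repeated squaring mod 24: 8^{1}≡8, 8^{2}≡16, 8^{4}≡16, 8^{8}≡16. So 8^{8} ≡ 16 mod 24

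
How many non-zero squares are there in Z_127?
Exactly half the non-zero residues mod a prime are QRs: (127-1)/2 = 63.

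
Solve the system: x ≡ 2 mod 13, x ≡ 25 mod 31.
M = 13 × 31 = 403. M₁ = 31, y₁ ≡ 8 mod 13. M₂ = 13, y₂ ≡ 12 mod 31. x = 2×31×8 + 25×13×12 ≡ 366 mod 403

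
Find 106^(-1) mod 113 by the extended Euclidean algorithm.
Extended GCD: 106(16) + 113(-15) = 1. So 106^(-1) ≡ 16 mod 113. Verify: 106 × 16 = 1696 ≡ 1 mod 113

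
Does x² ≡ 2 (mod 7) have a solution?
By Euler's criterion: 2^{3} ≡ 1 (mod 7). Since this equals 1, 2 is a QR.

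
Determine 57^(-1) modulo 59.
Since 59 is prime, by Fermat 57^(-1) ≡ 57^{57} ≡ 29 mod 59. Verify: 57 × 29 = 1653 ≡ 1 mod 59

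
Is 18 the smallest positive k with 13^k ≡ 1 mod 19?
Powers of 13 mod 19: 13^1≡13, 13^2≡17, 13^3≡12, 13^4≡4, 13^5≡14, 13^6≡11, 13^7≡10, 13^8≡16, 13^9≡18, 13^10≡6, 13^11≡2, 13^12≡7, 13^13≡15, 13^14≡5, 13^15≡8, 13^16≡9, 13^17≡3, 13^18≡1. First k with 13^k≡1 is k=18. Yes, ord_19(13) = 18.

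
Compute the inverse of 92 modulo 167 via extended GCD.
Extended GCD: 92(-49) + 167(27) = 1. So 92^(-1) ≡ -49 ≡ 118 (mod 167). Verify: 92 × 118 = 10856 ≡ 1 (mod 167)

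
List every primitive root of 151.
There are φ(150) = 40 primitive roots mod 151: {6, 7, 12, 13, 14, 15, 30, 35, 48, 51, 52, 54, 56, 61, 63, 71, 77, 82, 89, 93, 96, 102, 104, 106, 108, 109, 111, 112, 114, 115, 117, 120, 126, 129, 130, 133, 134, 140, 141, 146}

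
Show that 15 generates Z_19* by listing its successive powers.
15^1, 15^2, ..., 15^{18} mod 19: [15, 16, 12, 9, 2, 11, 13, 5, 18, 4, 3, 7, 10, 17, 8, 6, 14, 1]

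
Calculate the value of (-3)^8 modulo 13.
By repeated squaring (mod 13): (-3)^{1}≡10, (-3)^{2}≡9, (-3)^{4}≡3, (-3)^{8}≡9. So (-3)^{8} ≡ 9 (mod 13)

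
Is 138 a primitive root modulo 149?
ord_149(138) divides 148. For each prime q|148: 138^{74}≡148, 138^{4}≡39, none ≡ 1. So 138 has order 148 and is a primitive root mod 149.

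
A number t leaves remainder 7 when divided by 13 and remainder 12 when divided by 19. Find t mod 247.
M = 13 × 19 = 247. M₁ = 19, y₁ ≡ 11 mod 13. M₂ = 13, y₂ ≡ 3 mod 19. t = 7×19×11 + 12×13×3 ≡ 202 mod 247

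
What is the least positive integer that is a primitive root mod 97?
g = 5. Powers: [5, 25, 28, 43, 21, 8, 40, ...] generates all 96 non-zero residues.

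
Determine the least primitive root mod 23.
g = 5. For each prime q|22: 5^{11}≡22, 5^{2}≡2, none ≡ 1, so ord_23(5) = 22 and 5 is a primitive root.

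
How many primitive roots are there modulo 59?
There are φ(59-1) = φ(58) = 28 primitive roots modulo 59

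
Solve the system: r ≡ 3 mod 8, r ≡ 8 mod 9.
M = 8 × 9 = 72. M₁ = 9, y₁ ≡ 1 mod 8. M₂ = 8, y₂ ≡ 8 mod 9. r = 3×9×1 + 8×8×8 ≡ 35 mod 72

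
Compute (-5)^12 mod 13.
Using Fermat: (-5)^{12} ≡ 1 (mod 13). 12 ≡ 0 (mod 12). So (-5)^{12} ≡ (-5)^{0} ≡ 1 (mod 13)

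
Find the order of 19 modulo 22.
Powers of 19 mod 22: 19^1≡19, 19^2≡9, 19^3≡17, 19^4≡15, 19^5≡21, 19^6≡3, 19^7≡13, 19^8≡5, 19^9≡7, 19^10≡1. ord_22(19) = 10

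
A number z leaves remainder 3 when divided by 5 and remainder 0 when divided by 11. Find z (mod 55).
M = 5 × 11 = 55. M₁ = 11, y₁ ≡ 1 (mod 5). M₂ = 5, y₂ ≡ 9 (mod 11). z = 3×11×1 + 0×5×9 ≡ 33 (mod 55)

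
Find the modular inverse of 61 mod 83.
Since 83 is prime, by Fermat 61^(-1) ≡ 61^{81} ≡ 49 (mod 83). Verify: 61 × 49 = 2989 ≡ 1 (mod 83)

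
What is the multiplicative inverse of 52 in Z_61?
Since 61 is prime, by Fermat 52^(-1) ≡ 52^{59} ≡ 27 mod 61. Verify: 52 × 27 = 1404 ≡ 1 mod 61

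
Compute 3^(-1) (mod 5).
Since 5 is prime, by Fermat 3^(-1) ≡ 3^{3} ≡ 2 (mod 5). Verify: 3 × 2 = 6 ≡ 1 (mod 5)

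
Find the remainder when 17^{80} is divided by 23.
By Fermat: 17^{22} ≡ 1 (mod 23). 80 = 3×22 + 14. So 17^{80} ≡ 17^{14} ≡ 9 (mod 23)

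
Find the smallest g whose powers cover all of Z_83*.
g = 2. For each prime q|82: 2^{41}≡82, 2^{2}≡4, none ≡ 1, so ord_83(2) = 82 and 2 is a primitive root.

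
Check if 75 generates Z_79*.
ord_79(75) divides 78. For each prime q|78: 75^{39}≡78, 75^{26}≡55, 75^{6}≡67, none ≡ 1. So 75 has order 78 and is a primitive root mod 79.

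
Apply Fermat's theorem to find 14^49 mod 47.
By Fermat: 14^{46} ≡ 1 mod 47. So 14^{49} = 14^{46} · 14^{3} ≡ 14^{3} ≡ 18 mod 47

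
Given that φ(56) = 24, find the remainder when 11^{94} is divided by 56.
By Euler: 11^{24} ≡ 1 (mod 56) since gcd(11, 56) = 1. 94 = 3×24 + 22. So 11^{94} ≡ 11^{22} ≡ 25 (mod 56)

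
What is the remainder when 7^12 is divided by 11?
Using Fermat: 7^{10} ≡ 1 mod 11. 12 ≡ 2 mod 10. So 7^{12} ≡ 7^{2} ≡ 5 mod 11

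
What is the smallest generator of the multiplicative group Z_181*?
g = 2. For each prime q|180: 2^{90}≡180, 2^{60}≡48, 2^{36}≡59, none ≡ 1, so ord_181(2) = 180 and 2 is a primitive root.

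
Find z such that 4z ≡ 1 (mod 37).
Since 37 is prime, by Fermat 4^(-1) ≡ 4^{35} ≡ 28 (mod 37). Verify: 4 × 28 = 112 ≡ 1 (mod 37)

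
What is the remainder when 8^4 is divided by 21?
8^{4} = 4096 ≡ 1 (mod 21)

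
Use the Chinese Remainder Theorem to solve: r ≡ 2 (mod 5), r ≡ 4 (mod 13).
M = 5 × 13 = 65. M₁ = 13, y₁ ≡ 2 (mod 5). M₂ = 5, y₂ ≡ 8 (mod 13). r = 2×13×2 + 4×5×8 ≡ 17 (mod 65)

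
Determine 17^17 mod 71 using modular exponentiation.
By repeated squaring (mod 71): 17^{1}≡17, 17^{2}≡5, 17^{4}≡25, 17^{8}≡57, 17^{16}≡54. Then 17^{17} = 17^{16+1} ≡ 54 × 17 ≡ 66 (mod 71)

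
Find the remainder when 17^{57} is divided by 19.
By Fermat: 17^{18} ≡ 1 (mod 19). 57 = 3×18 + 3. So 17^{57} ≡ 17^{3} ≡ 11 (mod 19)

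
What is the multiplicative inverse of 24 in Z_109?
Since 109 is prime, by Fermat 24^(-1) ≡ 24^{107} ≡ 50 (mod 109). Verify: 24 × 50 = 1200 ≡ 1 (mod 109)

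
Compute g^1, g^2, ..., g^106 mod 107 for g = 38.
38^1, 38^2, ..., 38^{106} mod 107: [38, 53, 88, 27, 63, 40, 22, 87, 96, 10, 59, 102, 24, 56, 95, 79, 6, 14, 104, 100, 55, 57, 26, 25, 94, 41, 60, 33, 77, 37, 15, 35, 46, 36, 84, 89, 65, 9, 21, 49, 43, 29, 32, 39, 91, 34, 8, 90, 103, 62, 2, 76, 106, 69, 54, 19, 80, 44, 67, 85, 20, 11, 97, 48, 5, 83, 51, 12, 28, 101, 93, 3, 7, 52, 50, 81, 82, 13, 66, 47, 74, 30, 70, 92, 72, 61, 71, 23, 18, 42, 98, 86, 58, 64, 78, 75, 68, 16, 73, 99, 17, 4, 45, 105, 31, 1]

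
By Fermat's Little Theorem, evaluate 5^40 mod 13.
By Fermat: 5^{12} ≡ 1 (mod 13). 40 = 3×12 + 4. So 5^{40} ≡ 5^{4} ≡ 1 (mod 13)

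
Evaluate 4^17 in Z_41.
By repeated squaring (mod 41): 4^{1}≡4, 4^{2}≡16, 4^{4}≡10, 4^{8}≡18, 4^{16}≡37. Then 4^{17} = 4^{16+1} ≡ 37 × 4 ≡ 25 (mod 41)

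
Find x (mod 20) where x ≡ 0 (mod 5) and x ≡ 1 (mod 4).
M = 5 × 4 = 20. M₁ = 4, y₁ ≡ 4 (mod 5). M₂ = 5, y₂ ≡ 1 (mod 4). x = 0×4×4 + 1×5×1 ≡ 5 (mod 20)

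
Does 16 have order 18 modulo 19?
16^{9} ≡ 1 mod 19 and 9 < 18, so ord_19(16) = 9 ≠ 18 and 16 is not a primitive root.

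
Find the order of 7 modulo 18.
Powers of 7 mod 18: 7^1≡7, 7^2≡13, 7^3≡1. ord_18(7) = 3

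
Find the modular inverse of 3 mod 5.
Since 5 is prime, by Fermat 3^(-1) ≡ 3^{3} ≡ 2 (mod 5). Verify: 3 × 2 = 6 ≡ 1 (mod 5)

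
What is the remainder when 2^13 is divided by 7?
Using Fermat: 2^{6} ≡ 1 (mod 7). 13 ≡ 1 (mod 6). So 2^{13} ≡ 2^{1} ≡ 2 (mod 7)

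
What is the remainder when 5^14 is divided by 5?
By repeated squaring mod 5: 5^{1}≡0, 5^{2}≡0, 5^{4}≡0, 5^{8}≡0. Then 5^{14} = 5^{8+4+2} ≡ 0 × 0 × 0 ≡ 0 mod 5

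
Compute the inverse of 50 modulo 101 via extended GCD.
Extended GCD: 50(-2) + 101(1) = 1. So 50^(-1) ≡ -2 ≡ 99 (mod 101). Verify: 50 × 99 = 4950 ≡ 1 (mod 101)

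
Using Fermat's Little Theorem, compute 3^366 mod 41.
By Fermat: 3^{40} ≡ 1 (mod 41). 366 ≡ 6 (mod 40). So 3^{366} ≡ 3^{6} ≡ 32 (mod 41)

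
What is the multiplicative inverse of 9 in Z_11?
Since 11 is prime, by Fermat 9^(-1) ≡ 9^{9} ≡ 5 mod 11. Verify: 9 × 5 = 45 ≡ 1 mod 11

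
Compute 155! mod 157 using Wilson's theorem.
(156)! = (155)! × (156) ≡ -1 mod 157. So (155)! ≡ -1 × (156)^(-1) ≡ (-1)×(-1) = 1 mod 157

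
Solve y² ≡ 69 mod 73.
The square roots of 69 mod 73 are 19 and 54. Verify: 19² = 361 ≡ 69 mod 73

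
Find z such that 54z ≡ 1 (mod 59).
Since 59 is prime, by Fermat 54^(-1) ≡ 54^{57} ≡ 47 (mod 59). Verify: 54 × 47 = 2538 ≡ 1 (mod 59)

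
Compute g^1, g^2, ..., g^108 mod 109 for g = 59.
59^1, 59^2, ..., 59^{108} mod 109: [59, 102, 23, 49, 57, 93, 37, 3, 68, 88, 69, 38, 62, 61, 2, 9, 95, 46, 98, 5, 77, 74, 6, 27, 67, 29, 76, 15, 13, 4, 18, 81, 92, 87, 10, 45, 39, 12, 54, 25, 58, 43, 30, 26, 8, 36, 53, 75, 65, 20, 90, 78, 24, 108, 50, 7, 86, 60, 52, 16, 72, 106, 41, 21, 40, 71, 47, 48, 107, 100, 14, 63, 11, 104, 32, 35, 103, 82, 42, 80, 33, 94, 96, 105, 91, 28, 17, 22, 99, 64, 70, 97, 55, 84, 51, 66, 79, 83, 101, 73, 56, 34, 44, 89, 19, 31, 85, 1]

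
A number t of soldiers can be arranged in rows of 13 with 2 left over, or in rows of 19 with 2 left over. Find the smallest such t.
M = 13 × 19 = 247. M₁ = 19, y₁ ≡ 11 mod 13. M₂ = 13, y₂ ≡ 3 mod 19. t = 2×19×11 + 2×13×3 ≡ 2 mod 247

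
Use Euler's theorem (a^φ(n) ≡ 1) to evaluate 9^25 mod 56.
By Euler: 9^{24} ≡ 1 mod 56 since gcd(9, 56) = 1. 25 = 1×24 + 1. So 9^{25} ≡ 9^{1} ≡ 9 mod 56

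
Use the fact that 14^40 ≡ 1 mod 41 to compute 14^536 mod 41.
By Fermat: 14^{40} ≡ 1 mod 41. 536 ≡ 16 mod 40. So 14^{536} ≡ 14^{16} ≡ 1 mod 41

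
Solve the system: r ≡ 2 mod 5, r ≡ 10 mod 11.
M = 5 × 11 = 55. M₁ = 11, y₁ ≡ 1 mod 5. M₂ = 5, y₂ ≡ 9 mod 11. r = 2×11×1 + 10×5×9 ≡ 32 mod 55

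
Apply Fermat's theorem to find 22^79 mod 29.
By Fermat: 22^{28} ≡ 1 mod 29. 79 = 2×28 + 23. So 22^{79} ≡ 22^{23} ≡ 9 mod 29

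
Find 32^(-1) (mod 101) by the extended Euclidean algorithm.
Extended GCD: 32(-41) + 101(13) = 1. So 32^(-1) ≡ -41 ≡ 60 (mod 101). Verify: 32 × 60 = 1920 ≡ 1 (mod 101)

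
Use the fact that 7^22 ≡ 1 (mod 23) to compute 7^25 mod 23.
By Fermat: 7^{22} ≡ 1 (mod 23). So 7^{25} = 7^{22} · 7^{3} ≡ 7^{3} ≡ 21 (mod 23)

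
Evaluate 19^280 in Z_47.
Using Fermat: 19^{46} ≡ 1 (mod 47). 280 ≡ 4 (mod 46). So 19^{280} ≡ 19^{4} ≡ 37 (mod 47)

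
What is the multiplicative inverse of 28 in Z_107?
Since 107 is prime, by Fermat 28^(-1) ≡ 28^{105} ≡ 65 (mod 107). Verify: 28 × 65 = 1820 ≡ 1 (mod 107)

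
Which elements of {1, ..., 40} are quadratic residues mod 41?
Squares in Z_41*: {1, 2, 4, 5, 8, 9, 10, 16, 18, 20, 21, 23, 25, 31, 32, 33, 36, 37, 39, 40}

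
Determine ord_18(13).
Powers of 13 mod 18: 13^1≡13, 13^2≡7, 13^3≡1. So the order of 13 is 3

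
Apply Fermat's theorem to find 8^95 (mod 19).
By Fermat: 8^{18} ≡ 1 (mod 19). 95 = 5×18 + 5. So 8^{95} ≡ 8^{5} ≡ 12 (mod 19)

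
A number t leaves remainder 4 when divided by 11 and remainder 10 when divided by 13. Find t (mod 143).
M = 11 × 13 = 143. M₁ = 13, y₁ ≡ 6 (mod 11). M₂ = 11, y₂ ≡ 6 (mod 13). t = 4×13×6 + 10×11×6 ≡ 114 (mod 143)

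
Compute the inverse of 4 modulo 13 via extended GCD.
Extended GCD: 4(-3) + 13(1) = 1. So 4^(-1) ≡ -3 ≡ 10 (mod 13). Verify: 4 × 10 = 40 ≡ 1 (mod 13)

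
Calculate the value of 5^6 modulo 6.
By repeated squaring (mod 6): 5^{1}≡5, 5^{2}≡1, 5^{4}≡1. Then 5^{6} = 5^{4+2} ≡ 1 × 1 ≡ 1 (mod 6)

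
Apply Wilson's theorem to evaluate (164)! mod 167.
(166)! = (164)! × (165) × (166) ≡ -1 mod 167. So (164)! ≡ -1 × [(166)(165)]^(-1) ≡ 83 mod 167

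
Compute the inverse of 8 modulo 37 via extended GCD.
Extended GCD: 8(14) + 37(-3) = 1. So 8^(-1) ≡ 14 mod 37. Verify: 8 × 14 = 112 ≡ 1 mod 37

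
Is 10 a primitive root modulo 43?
10^{21} ≡ 1 (mod 43) and 21 < 42, so ord_43(10) = 21 ≠ 42 and 10 is not a primitive root.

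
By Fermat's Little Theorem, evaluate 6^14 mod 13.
By Fermat: 6^{12} ≡ 1 mod 13. So 6^{14} = 6^{12} · 6^{2} ≡ 6^{2} ≡ 10 mod 13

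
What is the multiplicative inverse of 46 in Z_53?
Since 53 is prime, by Fermat 46^(-1) ≡ 46^{51} ≡ 15 mod 53. Verify: 46 × 15 = 690 ≡ 1 mod 53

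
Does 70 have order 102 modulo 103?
ord_103(70) divides 102. For each prime q|102: 70^{51}≡102, 70^{34}≡56, 70^{6}≡100, none ≡ 1. So 70 has order 102 and is a primitive root mod 103.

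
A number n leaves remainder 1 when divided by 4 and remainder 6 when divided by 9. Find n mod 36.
M = 4 × 9 = 36. M₁ = 9, y₁ ≡ 1 mod 4. M₂ = 4, y₂ ≡ 7 mod 9. n = 1×9×1 + 6×4×7 ≡ 33 mod 36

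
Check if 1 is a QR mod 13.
By Euler's criterion: 1^{6} ≡ 1 (mod 13). Since this equals 1, 1 is a QR.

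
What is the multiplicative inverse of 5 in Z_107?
Since 107 is prime, by Fermat 5^(-1) ≡ 5^{105} ≡ 43 (mod 107). Verify: 5 × 43 = 215 ≡ 1 (mod 107)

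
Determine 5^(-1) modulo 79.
Since 79 is prime, by Fermat 5^(-1) ≡ 5^{77} ≡ 16 (mod 79). Verify: 5 × 16 = 80 ≡ 1 (mod 79)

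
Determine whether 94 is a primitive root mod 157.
ord_157(94) divides 156. For each prime q|156: 94^{78}≡156, 94^{52}≡144, 94^{12}≡93, none ≡ 1. So 94 has order 156 and is a primitive root mod 157.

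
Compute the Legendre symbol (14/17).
(14/17) = 14^{8} mod 17 = -1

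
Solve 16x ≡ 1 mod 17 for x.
Since 17 is prime, by Fermat 16^(-1) ≡ 16^{15} ≡ 16 mod 17. Verify: 16 × 16 = 256 ≡ 1 mod 17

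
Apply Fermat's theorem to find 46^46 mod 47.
By Fermat's Little Theorem, 46^{46} ≡ 1 mod 47 since 47 is prime and gcd(46, 47) = 1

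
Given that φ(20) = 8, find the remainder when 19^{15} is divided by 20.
By Euler: 19^{8} ≡ 1 (mod 20) since gcd(19, 20) = 1. 15 = 1×8 + 7. So 19^{15} ≡ 19^{7} ≡ 19 (mod 20)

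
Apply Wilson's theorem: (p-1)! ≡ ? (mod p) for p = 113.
By Wilson's theorem, (112)! ≡ -1 ≡ 112 (mod 113)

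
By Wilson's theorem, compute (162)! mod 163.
By Wilson's theorem, (162)! ≡ -1 ≡ 162 mod 163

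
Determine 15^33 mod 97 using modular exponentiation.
By repeated squaring mod 97: 15^{1}≡15, 15^{2}≡31, 15^{4}≡88, 15^{8}≡81, 15^{16}≡62, 15^{32}≡61. Then 15^{33} = 15^{32+1} ≡ 61 × 15 ≡ 42 mod 97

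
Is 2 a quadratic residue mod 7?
By Euler's criterion: 2^{3} ≡ 1 mod 7. Since this equals 1, 2 is a QR.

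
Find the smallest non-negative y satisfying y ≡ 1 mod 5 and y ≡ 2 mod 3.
M = 5 × 3 = 15. M₁ = 3, y₁ ≡ 2 mod 5. M₂ = 5, y₂ ≡ 2 mod 3. y = 1×3×2 + 2×5×2 ≡ 11 mod 15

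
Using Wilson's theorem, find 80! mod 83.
(82)! = (80)! × (81) × (82) ≡ -1 mod 83. So (80)! ≡ -1 × [(82)(81)]^(-1) ≡ 41 mod 83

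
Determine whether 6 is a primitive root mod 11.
ord_11(6) divides 10. For each prime q|10: 6^{5}≡10, 6^{2}≡3, none ≡ 1. So 6 has order 10 and is a primitive root mod 11.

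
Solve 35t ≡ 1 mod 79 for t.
Since 79 is prime, by Fermat 35^(-1) ≡ 35^{77} ≡ 70 mod 79. Verify: 35 × 70 = 2450 ≡ 1 mod 79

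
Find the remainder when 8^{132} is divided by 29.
By Fermat: 8^{28} ≡ 1 (mod 29). 132 = 4×28 + 20. So 8^{132} ≡ 8^{20} ≡ 16 (mod 29)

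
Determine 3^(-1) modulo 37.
Since 37 is prime, by Fermat 3^(-1) ≡ 3^{35} ≡ 25 (mod 37). Verify: 3 × 25 = 75 ≡ 1 (mod 37)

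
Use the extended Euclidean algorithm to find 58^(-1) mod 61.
Extended GCD: 58(20) + 61(-19) = 1. So 58^(-1) ≡ 20 mod 61. Verify: 58 × 20 = 1160 ≡ 1 mod 61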